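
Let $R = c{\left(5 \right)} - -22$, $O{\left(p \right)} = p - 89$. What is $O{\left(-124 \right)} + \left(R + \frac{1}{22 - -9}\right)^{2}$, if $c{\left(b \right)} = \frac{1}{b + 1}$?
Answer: $\frac{9679693}{34596} \approx 279.79$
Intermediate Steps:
$c{\left(b \right)} = \frac{1}{1 + b}$
$O{\left(p \right)} = -89 + p$
$R = \frac{133}{6}$ ($R = \frac{1}{1 + 5} - -22 = \frac{1}{6} + 22 = \frac{133}{6} \approx 22.167$)
$O{\left(-124 \right)} + \left(R + \frac{1}{22 - -9}\right)^{2} = \left(-89 - 124\right) + \left(\frac{133}{6} + \frac{1}{22 - -9}\right)^{2} = -213 + \left(\frac{133}{6} + \frac{1}{22 + 9}\right)^{2} = -213 + \left(\frac{133}{6} + \frac{1}{31}\right)^{2} = -213 + \left(\frac{4129}{186}\right)^{2} = -213 + \frac{17048641}{34596} = \frac{9679693}{34596}$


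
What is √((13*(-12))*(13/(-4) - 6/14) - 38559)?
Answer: 6*I*√51702/7 ≈ 194.9*I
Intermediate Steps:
√((13*(-12))*(13/(-4) - 6/14) - 38559) = √(-156*(13*(-¼) - 6*1/14) - 38559) = √(-156*(-13/4 - 3/7) - 38559) = √(-156*(-103/28) - 38559) = √(4017/7 - 38559) = √(-265896/7) = 6*I*√51702/7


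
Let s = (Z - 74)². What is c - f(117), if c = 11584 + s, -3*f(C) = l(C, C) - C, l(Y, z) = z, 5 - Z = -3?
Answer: 15940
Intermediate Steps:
Z = 8 (Z = 5 - 1*(-3) = 5 + 3 = 8)
s = 4356 (s = (8 - 74)² = (-66)² = 4356)
f(C) = 0 (f(C) = -(C - C)/3 = -⅓*0 = 0)
c = 15940 (c = 11584 + 4356 = 15940)
c - f(117) = 15940 - 1*0 = 15940 + 0 = 15940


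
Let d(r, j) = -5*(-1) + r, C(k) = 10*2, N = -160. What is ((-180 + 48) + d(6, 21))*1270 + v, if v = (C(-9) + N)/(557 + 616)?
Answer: -180255050/1173 ≈ -1.5367e+5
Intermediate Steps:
C(k) = 20
d(r, j) = 5 + r
v = -140/1173 (v = (20 - 160)/(557 + 616) = -140/1173 ≈ -0.11935)
((-180 + 48) + d(6, 21))*1270 + v = ((-180 + 48) + (5 + 6))*1270 - 140/1173 = (-132 + 11)*1270 - 140/1173 = -121*1270 - 140/1173 = -153670 - 140/1173 = -180255050/1173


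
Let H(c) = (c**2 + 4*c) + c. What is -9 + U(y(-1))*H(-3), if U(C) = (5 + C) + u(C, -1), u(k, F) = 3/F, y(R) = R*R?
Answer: -27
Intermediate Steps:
y(R) = R**2
H(c) = c**2 + 5*c
U(C) = 2 + C (U(C) = (5 + C) + 3/(-1) = (5 + C) + 3*(-1) = (5 + C) - 3 = 2 + C)
-9 + U(y(-1))*H(-3) = -9 + (2 + (-1)**2)*(-3*(5 - 3)) = -9 + (2 + 1)*(-3*2) = -9 + 3*(-6) = -9 - 18 = -27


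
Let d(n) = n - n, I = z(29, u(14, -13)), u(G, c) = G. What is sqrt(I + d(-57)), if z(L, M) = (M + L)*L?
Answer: sqrt(1247) ≈ 35.313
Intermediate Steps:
z(L, M) = L*(L + M) (z(L, M) = (L + M)*L = L*(L + M))
I = 1247 (I = 29*(29 + 14) = 29*43 = 1247)
d(n) = 0
sqrt(I + d(-57)) = sqrt(1247 + 0) = sqrt(1247)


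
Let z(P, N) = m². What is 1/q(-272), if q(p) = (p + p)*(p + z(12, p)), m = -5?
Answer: 1/134368 ≈ 7.4422e-6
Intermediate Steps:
z(P, N) = 25 (z(P, N) = (-5)² = 25)
q(p) = 2*p*(25 + p) (q(p) = (p + p)*(p + 25) = (2*p)*(25 + p) = 2*p*(25 + p))
1/q(-272) = 1/(2*(-272)*(25 - 272)) = 1/(2*(-272)*(-247)) = 1/134368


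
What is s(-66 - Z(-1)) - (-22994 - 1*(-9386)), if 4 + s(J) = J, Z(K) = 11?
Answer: 13527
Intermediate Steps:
s(J) = -4 + J
s(-66 - Z(-1)) - (-22994 - 1*(-9386)) = (-4 + (-66 - 1*11)) - (-22994 - 1*(-9386)) = (-4 + (-66 - 11)) - (-22994 + 9386) = (-4 - 77) - 1*(-13608) = -81 + 13608 = 13527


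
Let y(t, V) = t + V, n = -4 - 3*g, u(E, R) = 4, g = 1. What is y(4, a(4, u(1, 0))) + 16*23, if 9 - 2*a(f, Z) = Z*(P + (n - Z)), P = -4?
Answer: 813/2 ≈ 406.50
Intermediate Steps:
n = -7 (n = -4 - 3*1 = -4 - 3 = -7)
a(f, Z) = 9/2 - Z*(-11 - Z)/2 (a(f, Z) = 9/2 - Z*(-4 + (-7 - Z))/2 = 9/2 - Z*(-11 - Z)/2)
y(t, V) = V + t
y(4, a(4, u(1, 0))) + 16*23 = ((9/2 + (½)*4² + (11/2)*4) + 4) + 16*23 = ((9/2 + (½)*16 + 22) + 4) + 368 = ((9/2 + 8 + 22) + 4) + 368 = (69/2 + 4) + 368 = 77/2 + 368 = 813/2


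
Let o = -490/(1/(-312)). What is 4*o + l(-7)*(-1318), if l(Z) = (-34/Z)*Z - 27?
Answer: 691918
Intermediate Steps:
o = 152880 (o = -490/(-1/312) = -490*(-312) = 152880)
l(Z) = -61 (l(Z) = -34 - 27 = -61)
4*o + l(-7)*(-1318) = 4*152880 - 61*(-1318) = 611520 + 80398 = 691918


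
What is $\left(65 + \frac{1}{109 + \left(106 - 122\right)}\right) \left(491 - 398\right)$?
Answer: $6046$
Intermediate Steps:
$\left(65 + \frac{1}{109 + \left(106 - 122\right)}\right) \left(491 - 398\right) = \left(65 + \frac{1}{109 - 16}\right) 93 = \left(65 + \frac{1}{93}\right) 93 = \frac{6046}{93} \cdot 93 = 6046$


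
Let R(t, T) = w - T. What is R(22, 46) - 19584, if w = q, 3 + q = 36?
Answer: -19597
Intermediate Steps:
q = 33 (q = -3 + 36 = 33)
w = 33
R(t, T) = 33 - T
R(22, 46) - 19584 = (33 - 1*46) - 19584 = (33 - 46) - 19584 = -13 - 19584 = -19597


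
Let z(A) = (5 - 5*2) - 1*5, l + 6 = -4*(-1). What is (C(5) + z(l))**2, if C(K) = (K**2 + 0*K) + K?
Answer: 400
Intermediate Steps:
C(K) = K + K**2 (C(K) = (K**2 + 0) + K = K**2 + K = K + K**2)
l = -2 (l = -6 - 4*(-1) = -6 + 4 = -2)
z(A) = -10 (z(A) = (5 - 10) - 5 = -5 - 5 = -10)
(C(5) + z(l))**2 = (5*(1 + 5) - 10)**2 = (5*6 - 10)**2 = (30 - 10)**2 = 20**2 = 400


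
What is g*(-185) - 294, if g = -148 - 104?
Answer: 46326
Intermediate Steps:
g = -252
g*(-185) - 294 = -252*(-185) - 294 = 46620 - 294 = 46326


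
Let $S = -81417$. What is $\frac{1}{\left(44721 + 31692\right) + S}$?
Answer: $- \frac{1}{5004} \approx -0.00019984$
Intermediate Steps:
$\frac{1}{\left(44721 + 31692\right) + S} = \frac{1}{\left(44721 + 31692\right) - 81417} = \frac{1}{76413 - 81417} = \frac{1}{-5004} = - \frac{1}{5004}$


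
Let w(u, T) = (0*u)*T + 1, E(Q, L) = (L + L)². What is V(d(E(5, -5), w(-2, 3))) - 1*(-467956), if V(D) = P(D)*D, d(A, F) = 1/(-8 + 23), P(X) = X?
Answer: 105290101/225 ≈ 4.6796e+5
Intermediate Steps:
E(Q, L) = 4*L² (E(Q, L) = (2*L)² = 4*L²)
w(u, T) = 1 (w(u, T) = 0*T + 1 = 0 + 1 = 1)
d(A, F) = 1/15
V(D) = D² (V(D) = D*D = D²)
V(d(E(5, -5), w(-2, 3))) - 1*(-467956) = (1/15)² - 1*(-467956) = 1/225 + 467956 = 105290101/225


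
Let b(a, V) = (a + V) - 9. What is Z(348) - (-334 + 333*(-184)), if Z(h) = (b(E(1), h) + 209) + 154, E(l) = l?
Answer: 62309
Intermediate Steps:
b(a, V) = -9 + V + a (b(a, V) = (V + a) - 9 = -9 + V + a)
Z(h) = 355 + h (Z(h) = ((-9 + h + 1) + 209) + 154 = ((-8 + h) + 209) + 154 = (201 + h) + 154 = 355 + h)
Z(348) - (-334 + 333*(-184)) = (355 + 348) - (-334 + 333*(-184)) = 703 - (-334 - 61272) = 703 - 1*(-61606) = 703 + 61606 = 62309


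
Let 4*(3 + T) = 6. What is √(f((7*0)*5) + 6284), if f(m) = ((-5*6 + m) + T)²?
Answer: √29105/2 ≈ 85.301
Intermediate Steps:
T = -3/2 (T = -3 + (¼)*6 = -3 + 3/2 = -3/2 ≈ -1.5000)
f(m) = (-63/2 + m)² (f(m) = ((-5*6 + m) - 3/2)² = ((-30 + m) - 3/2)² = (-63/2 + m)²)
√(f((7*0)*5) + 6284) = √((-63 + 2*((7*0)*5))²/4 + 6284) = √((-63 + 2*(0*5))²/4 + 6284) = √((-63 + 2*0)²/4 + 6284) = √((-63 + 0)²/4 + 6284) = √((¼)*(-63)² + 6284) = √((¼)*3969 + 6284) = √(3969/4 + 6284) = √(29105/4) = √29105/2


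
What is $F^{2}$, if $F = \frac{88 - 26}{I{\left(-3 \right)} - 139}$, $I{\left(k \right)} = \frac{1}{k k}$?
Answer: $\frac{77841}{390625} \approx 0.19927$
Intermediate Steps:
$I{\left(k \right)} = \frac{1}{k^{2}}$
$F = - \frac{279}{625}$ ($F = \frac{88 - 26}{\frac{1}{9} - 139} = \frac{62}{\frac{1}{9} - 139} = \frac{62}{- \frac{1250}{9}} = 62 \left(- \frac{9}{1250}\right) = - \frac{279}{625} \approx -0.4464$)
$F^{2} = \left(- \frac{279}{625}\right)^{2} = \frac{77841}{390625}$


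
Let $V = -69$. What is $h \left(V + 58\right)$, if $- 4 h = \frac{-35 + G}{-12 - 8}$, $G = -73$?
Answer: $\frac{297}{20} \approx 14.85$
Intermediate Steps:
$h = - \frac{27}{20}$ ($h = - \frac{\left(-35 - 73\right) \frac{1}{-12 - 8}}{4} = - \frac{\left(-108\right) \frac{1}{-20}}{4} = - \frac{\left(-108\right) \left(- \frac{1}{20}\right)}{4} = \left(- \frac{1}{4}\right) \frac{27}{5} = - \frac{27}{20} \approx -1.35$)
$h \left(V + 58\right) = - \frac{27 \left(-69 + 58\right)}{20} = \left(- \frac{27}{20}\right) \left(-11\right) = \frac{297}{20}$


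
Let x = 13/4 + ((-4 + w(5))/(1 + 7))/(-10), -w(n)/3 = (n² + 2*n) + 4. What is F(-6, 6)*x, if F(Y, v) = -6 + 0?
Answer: -1143/40 ≈ -28.575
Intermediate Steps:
w(n) = -12 - 6*n - 3*n² (w(n) = -3*((n² + 2*n) + 4) = -3*(4 + n² + 2*n) = -12 - 6*n - 3*n²)
F(Y, v) = -6
x = 381/80 (x = 13/4 + ((-4 + (-12 - 6*5 - 3*5²))/(1 + 7))/(-10) = 13*(¼) + ((-4 + (-12 - 30 - 3*25))/8)*(-⅒) = 13/4 + ((-4 + (-12 - 30 - 75))*(⅛))*(-⅒) = 13/4 + ((-4 - 117)*(⅛))*(-⅒) = 13/4 - 121*⅛*(-⅒) = 13/4 - 121/8*(-⅒) = 13/4 + 121/80 = 381/80 ≈ 4.7625)
F(-6, 6)*x = -6*381/80 = -1143/40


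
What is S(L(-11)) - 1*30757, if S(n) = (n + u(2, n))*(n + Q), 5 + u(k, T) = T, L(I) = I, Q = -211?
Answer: -24763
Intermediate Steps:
u(k, T) = -5 + T
S(n) = (-211 + n)*(-5 + 2*n) (S(n) = (n + (-5 + n))*(n - 211) = (-5 + 2*n)*(-211 + n) = (-211 + n)*(-5 + 2*n))
S(L(-11)) - 1*30757 = (1055 - 427*(-11) + 2*(-11)²) - 1*30757 = (1055 + 4697 + 2*121) - 30757 = (1055 + 4697 + 242) - 30757 = 5994 - 30757 = -24763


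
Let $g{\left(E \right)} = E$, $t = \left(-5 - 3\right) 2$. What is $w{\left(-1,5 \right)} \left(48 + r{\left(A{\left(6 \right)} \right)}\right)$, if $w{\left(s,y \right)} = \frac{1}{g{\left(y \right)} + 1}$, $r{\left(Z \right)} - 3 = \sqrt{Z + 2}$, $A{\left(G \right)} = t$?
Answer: $\frac{17}{2} + \frac{i \sqrt{14}}{6} \approx 8.5 + 0.62361 i$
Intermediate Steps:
$t = -16$ ($t = \left(-8\right) 2 = -16$)
$A{\left(G \right)} = -16$
$r{\left(Z \right)} = 3 + \sqrt{2 + Z}$ ($r{\left(Z \right)} = 3 + \sqrt{Z + 2} = 3 + \sqrt{2 + Z}$)
$w{\left(s,y \right)} = \frac{1}{1 + y}$ ($w{\left(s,y \right)} = \frac{1}{y + 1} = \frac{1}{1 + y}$)
$w{\left(-1,5 \right)} \left(48 + r{\left(A{\left(6 \right)} \right)}\right) = \frac{48 + \left(3 + \sqrt{2 - 16}\right)}{1 + 5} = \frac{48 + \left(3 + \sqrt{-14}\right)}{6} = \frac{48 + \left(3 + i \sqrt{14}\right)}{6} = \frac{51 + i \sqrt{14}}{6} = \frac{17}{2} + \frac{i \sqrt{14}}{6}$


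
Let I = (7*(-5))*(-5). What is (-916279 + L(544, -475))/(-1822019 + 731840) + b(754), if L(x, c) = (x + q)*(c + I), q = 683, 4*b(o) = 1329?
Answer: 1453985407/4360716 ≈ 333.43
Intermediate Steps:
b(o) = 1329/4 (b(o) = (¼)*1329 = 1329/4)
I = 175 (I = -35*(-5) = 175)
L(x, c) = (175 + c)*(683 + x) (L(x, c) = (x + 683)*(c + 175) = (683 + x)*(175 + c) = (175 + c)*(683 + x))
(-916279 + L(544, -475))/(-1822019 + 731840) + b(754) = (-916279 + (119525 + 175*544 + 683*(-475) - 475*544))/(-1822019 + 731840) + 1329/4 = (-916279 + (119525 + 95200 - 324425 - 258400))/(-1090179) + 1329/4 = (-916279 - 368100)*(-1/1090179) + 1329/4 = -1284379*(-1/1090179) + 1329/4 = 1284379/1090179 + 1329/4 = 1453985407/4360716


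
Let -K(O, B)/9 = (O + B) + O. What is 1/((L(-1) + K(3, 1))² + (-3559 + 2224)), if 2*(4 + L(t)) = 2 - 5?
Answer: 4/13429 ≈ 0.00029786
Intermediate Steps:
K(O, B) = -18*O - 9*B (K(O, B) = -9*((O + B) + O) = -9*((B + O) + O) = -9*(B + 2*O) = -18*O - 9*B)
L(t) = -11/2 (L(t) = -4 + (2 - 5)/2 = -4 + (½)*(-3) = -4 - 3/2 = -11/2)
1/((L(-1) + K(3, 1))² + (-3559 + 2224)) = 1/((-11/2 + (-18*3 - 9*1))² + (-3559 + 2224)) = 1/((-11/2 + (-54 - 9))² - 1335) = 1/((-11/2 - 63)² - 1335) = 1/((-137/2)² - 1335) = 1/(18769/4 - 1335) = 1/(13429/4) = 4/13429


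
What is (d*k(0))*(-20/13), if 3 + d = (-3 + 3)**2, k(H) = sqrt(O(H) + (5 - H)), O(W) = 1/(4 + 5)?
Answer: 20*sqrt(46)/13 ≈ 10.434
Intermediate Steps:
O(W) = 1/9
k(H) = sqrt(46/9 - H) (k(H) = sqrt(1/9 + (5 - H)) = sqrt(46/9 - H))
d = -3 (d = -3 + (-3 + 3)**2 = -3 + 0**2 = -3 + 0 = -3)
(d*k(0))*(-20/13) = (-sqrt(46 - 9*0))*(-20/13) = (-sqrt(46 + 0))*(-20*1/13) = -sqrt(46)*(-20/13) = 20*sqrt(46)/13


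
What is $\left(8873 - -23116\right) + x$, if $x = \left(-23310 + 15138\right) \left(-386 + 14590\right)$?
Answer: $-116043099$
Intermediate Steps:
$x = -116075088$ ($x = \left(-8172\right) 14204 = -116075088$)
$\left(8873 - -23116\right) + x = \left(8873 - -23116\right) - 116075088 = \left(8873 + 23116\right) - 116075088 = 31989 - 116075088 = -116043099$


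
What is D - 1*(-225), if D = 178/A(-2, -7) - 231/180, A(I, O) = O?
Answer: 83281/420 ≈ 198.29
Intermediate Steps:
D = -11219/420 (D = 178/(-7) - 231/180 = 178*(-1/7) - 231*1/180 = -178/7 - 77/60 = -11219/420 ≈ -26.712)
D - 1*(-225) = -11219/420 - 1*(-225) = -11219/420 + 225 = 83281/420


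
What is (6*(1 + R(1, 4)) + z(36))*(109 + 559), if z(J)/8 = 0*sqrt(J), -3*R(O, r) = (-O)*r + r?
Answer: 4008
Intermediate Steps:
R(O, r) = -r/3 + O*r/3 (R(O, r) = -((-O)*r + r)/3 = -(-O*r + r)/3 = -(r - O*r)/3 = -r/3 + O*r/3)
z(J) = 0 (z(J) = 8*(0*sqrt(J)) = 8*0 = 0)
(6*(1 + R(1, 4)) + z(36))*(109 + 559) = (6*(1 + (1/3)*4*(-1 + 1)) + 0)*(109 + 559) = (6*(1 + (1/3)*4*0) + 0)*668 = (6*(1 + 0) + 0)*668 = (6*1 + 0)*668 = (6 + 0)*668 = 6*668 = 4008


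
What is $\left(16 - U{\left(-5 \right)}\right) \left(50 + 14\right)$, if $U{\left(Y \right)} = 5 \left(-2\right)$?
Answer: $1664$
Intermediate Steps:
$U{\left(Y \right)} = -10$
$\left(16 - U{\left(-5 \right)}\right) \left(50 + 14\right) = \left(16 - -10\right) \left(50 + 14\right) = \left(16 + 10\right) 64 = 26 \cdot 64 = 1664$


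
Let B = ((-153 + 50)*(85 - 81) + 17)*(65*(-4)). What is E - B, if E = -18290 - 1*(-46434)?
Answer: -74556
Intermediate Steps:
E = 28144 (E = -18290 + 46434 = 28144)
B = 102700 (B = (-103*4 + 17)*(-260) = (-412 + 17)*(-260) = -395*(-260) = 102700)
E - B = 28144 - 1*102700 = 28144 - 102700 = -74556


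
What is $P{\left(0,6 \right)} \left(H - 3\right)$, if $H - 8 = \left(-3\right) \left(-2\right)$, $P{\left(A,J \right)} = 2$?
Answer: $22$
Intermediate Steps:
$H = 14$ ($H = 8 - -6 = 8 + 6 = 14$)
$P{\left(0,6 \right)} \left(H - 3\right) = 2 \left(14 - 3\right) = 2 \cdot 11 = 22$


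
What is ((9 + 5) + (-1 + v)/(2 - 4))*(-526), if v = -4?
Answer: -8679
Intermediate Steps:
((9 + 5) + (-1 + v)/(2 - 4))*(-526) = ((9 + 5) + (-1 - 4)/(2 - 4))*(-526) = (14 - 5/(-2))*(-526) = (14 - 5*(-½))*(-526) = (14 + 5/2)*(-526) = (33/2)*(-526) = -8679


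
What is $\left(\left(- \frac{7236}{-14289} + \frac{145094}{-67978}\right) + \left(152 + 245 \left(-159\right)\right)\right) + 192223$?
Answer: $\frac{24836839946047}{161889607} \approx 1.5342 \cdot 10^{5}$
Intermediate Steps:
$\left(\left(- \frac{7236}{-14289} + \frac{145094}{-67978}\right) + \left(152 + 245 \left(-159\right)\right)\right) + 192223 = \left(\left(\left(-7236\right) \left(- \frac{1}{14289}\right) + 145094 \left(- \frac{1}{67978}\right)\right) + \left(152 - 38955\right)\right) + 192223 = \left(\left(\frac{2412}{4763} - \frac{72547}{33989}\right) - 38803\right) + 192223 = \left(- \frac{263559893}{161889607} - 38803\right) + 192223 = - \frac{6282065980314}{161889607} + 192223 = \frac{24836839946047}{161889607}$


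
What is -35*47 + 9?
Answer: -1636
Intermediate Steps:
-35*47 + 9 = -1645 + 9 = -1636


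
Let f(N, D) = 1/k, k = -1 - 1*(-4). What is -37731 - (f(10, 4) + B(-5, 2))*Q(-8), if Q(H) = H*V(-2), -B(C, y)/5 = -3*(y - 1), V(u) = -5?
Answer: -115033/3 ≈ -38344.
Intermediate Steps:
k = 3 (k = -1 + 4 = 3)
f(N, D) = ⅓ (f(N, D) = 1/3 = ⅓)
B(C, y) = -15 + 15*y (B(C, y) = -(-15)*(y - 1) = -(-15)*(-1 + y) = -5*(3 - 3*y) = -15 + 15*y)
Q(H) = -5*H (Q(H) = H*(-5) = -5*H)
-37731 - (f(10, 4) + B(-5, 2))*Q(-8) = -37731 - (⅓ + (-15 + 15*2))*(-5*(-8)) = -37731 - (⅓ + (-15 + 30))*40 = -37731 - (⅓ + 15)*40 = -37731 - 46*40/3 = -37731 - 1*1840/3 = -37731 - 1840/3 = -115033/3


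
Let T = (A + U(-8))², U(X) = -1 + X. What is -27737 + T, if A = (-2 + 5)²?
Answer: -27737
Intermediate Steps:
A = 9 (A = 3² = 9)
T = 0 (T = (9 + (-1 - 8))² = (9 - 9)² = 0² = 0)
-27737 + T = -27737 + 0 = -27737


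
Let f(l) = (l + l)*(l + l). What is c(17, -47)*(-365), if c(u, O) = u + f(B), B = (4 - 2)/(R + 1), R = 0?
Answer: -12045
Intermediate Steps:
B = 2 (B = (4 - 2)/(0 + 1) = 2/1 = 2*1 = 2)
f(l) = 4*l² (f(l) = (2*l)*(2*l) = 4*l²)
c(u, O) = 16 + u (c(u, O) = u + 4*2² = u + 4*4 = u + 16 = 16 + u)
c(17, -47)*(-365) = (16 + 17)*(-365) = 33*(-365) = -12045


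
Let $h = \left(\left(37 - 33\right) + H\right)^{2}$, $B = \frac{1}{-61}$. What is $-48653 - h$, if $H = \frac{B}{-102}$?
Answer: $- \frac{1884136868773}{38713284} \approx -48669.0$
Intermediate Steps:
$B = - \frac{1}{61} \approx -0.016393$
$H = \frac{1}{6222}$ ($H = - \frac{1}{61 \left(-102\right)} = \left(- \frac{1}{61}\right) \left(- \frac{1}{102}\right) = \frac{1}{6222} \approx 0.00016072$)
$h = \frac{619462321}{38713284}$ ($h = \left(\left(37 - 33\right) + \frac{1}{6222}\right)^{2} = \left(4 + \frac{1}{6222}\right)^{2} = \left(\frac{24889}{6222}\right)^{2} = \frac{619462321}{38713284} \approx 16.001$)
$-48653 - h = -48653 - \frac{619462321}{38713284} = - \frac{1884136868773}{38713284}$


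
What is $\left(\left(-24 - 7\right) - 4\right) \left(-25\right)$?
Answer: $875$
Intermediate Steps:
$\left(\left(-24 - 7\right) - 4\right) \left(-25\right) = \left(-31 - 4\right) \left(-25\right) = \left(-35\right) \left(-25\right) = 875$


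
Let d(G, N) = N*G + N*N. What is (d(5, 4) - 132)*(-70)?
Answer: 6720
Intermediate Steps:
d(G, N) = N² + G*N (d(G, N) = G*N + N² = N² + G*N)
(d(5, 4) - 132)*(-70) = (4*(5 + 4) - 132)*(-70) = (4*9 - 132)*(-70) = (36 - 132)*(-70) = -96*(-70) = 6720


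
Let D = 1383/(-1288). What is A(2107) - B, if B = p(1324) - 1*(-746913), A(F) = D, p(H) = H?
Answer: -963730639/1288 ≈ -7.4824e+5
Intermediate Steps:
D = -1383/1288 (D = 1383*(-1/1288) = -1383/1288 ≈ -1.0738)
A(F) = -1383/1288
B = 748237 (B = 1324 - 1*(-746913) = 1324 + 746913 = 748237)
A(2107) - B = -1383/1288 - 1*748237 = -1383/1288 - 748237 = -963730639/1288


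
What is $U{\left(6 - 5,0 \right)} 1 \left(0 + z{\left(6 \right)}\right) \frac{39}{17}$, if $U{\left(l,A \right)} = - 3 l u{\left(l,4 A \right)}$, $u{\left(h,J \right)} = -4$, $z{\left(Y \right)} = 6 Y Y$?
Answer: $\frac{101088}{17} \approx 5946.4$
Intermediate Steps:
$z{\left(Y \right)} = 6 Y^{2}$
$U{\left(l,A \right)} = 12 l$ ($U{\left(l,A \right)} = - 3 l \left(-4\right) = 12 l$)
$U{\left(6 - 5,0 \right)} 1 \left(0 + z{\left(6 \right)}\right) \frac{39}{17} = 12 \left(6 - 5\right) 1 \left(0 + 6 \cdot 6^{2}\right) \frac{39}{17} = 12 \left(6 - 5\right) 1 \left(0 + 6 \cdot 36\right) 39 \cdot \frac{1}{17} = 12 \cdot 1 \cdot 1 \left(0 + 216\right) \frac{39}{17} = 12 \cdot 1 \cdot 216 \cdot \frac{39}{17} = 12 \cdot 216 \cdot \frac{39}{17} = 2592 \cdot \frac{39}{17} = \frac{101088}{17}$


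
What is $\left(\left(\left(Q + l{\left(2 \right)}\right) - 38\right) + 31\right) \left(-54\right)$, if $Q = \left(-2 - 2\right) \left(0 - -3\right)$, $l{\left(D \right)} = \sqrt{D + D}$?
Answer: $918$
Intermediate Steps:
$l{\left(D \right)} = \sqrt{2} \sqrt{D}$ ($l{\left(D \right)} = \sqrt{2 D} = \sqrt{2} \sqrt{D}$)
$Q = -12$ ($Q = - 4 \left(0 + 3\right) = \left(-4\right) 3 = -12$)
$\left(\left(\left(Q + l{\left(2 \right)}\right) - 38\right) + 31\right) \left(-54\right) = \left(\left(\left(-12 + \sqrt{2} \sqrt{2}\right) - 38\right) + 31\right) \left(-54\right) = \left(\left(\left(-12 + 2\right) - 38\right) + 31\right) \left(-54\right) = \left(\left(-10 - 38\right) + 31\right) \left(-54\right) = \left(-48 + 31\right) \left(-54\right) = \left(-17\right) \left(-54\right) = 918$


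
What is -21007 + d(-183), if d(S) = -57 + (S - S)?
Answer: -21064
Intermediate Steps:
d(S) = -57 (d(S) = -57 + 0 = -57)
-21007 + d(-183) = -21007 - 57 = -21064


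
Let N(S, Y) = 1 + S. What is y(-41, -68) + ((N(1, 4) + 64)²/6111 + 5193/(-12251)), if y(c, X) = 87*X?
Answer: -49209422527/8318429 ≈ -5915.7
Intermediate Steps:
y(-41, -68) + ((N(1, 4) + 64)²/6111 + 5193/(-12251)) = 87*(-68) + (((1 + 1) + 64)²/6111 + 5193/(-12251)) = -5916 + ((2 + 64)²*(1/6111) + 5193*(-1/12251)) = -5916 + (66²*(1/6111) - 5193/12251) = -5916 + (4356*(1/6111) - 5193/12251) = -5916 + (484/679 - 5193/12251) = -5916 + 2403437/8318429 = -49209422527/8318429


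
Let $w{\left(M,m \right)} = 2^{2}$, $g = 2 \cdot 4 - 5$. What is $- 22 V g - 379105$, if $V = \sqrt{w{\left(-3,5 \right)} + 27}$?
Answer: $-379105 - 66 \sqrt{31} \approx -3.7947 \cdot 10^{5}$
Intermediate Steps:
$g = 3$ ($g = 8 - 5 = 3$)
$w{\left(M,m \right)} = 4$
$V = \sqrt{31}$ ($V = \sqrt{4 + 27} = \sqrt{31} \approx 5.5678$)
$- 22 V g - 379105 = - 22 \sqrt{31} \cdot 3 - 379105 = - 66 \sqrt{31} - 379105 = -379105 - 66 \sqrt{31}$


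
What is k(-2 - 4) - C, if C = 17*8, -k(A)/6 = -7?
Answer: -94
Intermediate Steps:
k(A) = 42 (k(A) = -6*(-7) = 42)
C = 136
k(-2 - 4) - C = 42 - 1*136 = 42 - 136 = -94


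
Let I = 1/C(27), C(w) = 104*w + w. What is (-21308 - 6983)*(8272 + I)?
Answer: -663455664211/2835 ≈ -2.3402e+8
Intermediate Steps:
C(w) = 105*w
I = 1/2835 (I = 1/(105*27) = 1/2835 ≈ 0.00035273)
(-21308 - 6983)*(8272 + I) = (-21308 - 6983)*(8272 + 1/2835) = -28291*23451121/2835 = -663455664211/2835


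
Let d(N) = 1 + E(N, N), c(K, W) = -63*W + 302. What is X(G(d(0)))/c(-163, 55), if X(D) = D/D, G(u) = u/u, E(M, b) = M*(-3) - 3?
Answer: -1/3163 ≈ -0.00031616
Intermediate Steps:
E(M, b) = -3 - 3*M (E(M, b) = -3*M - 3 = -3 - 3*M)
c(K, W) = 302 - 63*W
d(N) = -2 - 3*N (d(N) = 1 + (-3 - 3*N) = -2 - 3*N)
G(u) = 1
X(D) = 1
X(G(d(0)))/c(-163, 55) = 1/(302 - 63*55) = 1/(302 - 3465) = 1/(-3163) = 1*(-1/3163) = -1/3163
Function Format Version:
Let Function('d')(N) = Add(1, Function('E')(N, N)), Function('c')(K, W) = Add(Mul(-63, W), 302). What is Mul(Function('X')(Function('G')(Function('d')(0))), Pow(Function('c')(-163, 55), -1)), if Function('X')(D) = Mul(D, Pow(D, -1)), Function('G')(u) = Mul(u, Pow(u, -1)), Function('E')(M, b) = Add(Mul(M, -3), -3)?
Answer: Rational(-1, 3163) ≈ -0.00031616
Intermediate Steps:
Function('E')(M, b) = Add(-3, Mul(-3, M)) (Function('E')(M, b) = Add(Mul(-3, M), -3) = Add(-3, Mul(-3, M)))
Function('c')(K, W) = Add(302, Mul(-63, W))
Function('d')(N) = Add(-2, Mul(-3, N)) (Function('d')(N) = Add(1, Add(-3, Mul(-3, N))) = Add(-2, Mul(-3, N)))
Function('G')(u) = 1
Function('X')(D) = 1
Mul(Function('X')(Function('G')(Function('d')(0))), Pow(Function('c')(-163, 55), -1)) = Mul(1, Pow(Add(302, Mul(-63, 55)), -1)) = Mul(1, Pow(Add(302, -3465), -1)) = Mul(1, Pow(-3163, -1)) = Mul(1, Rational(-1, 3163)) = Rational(-1, 3163)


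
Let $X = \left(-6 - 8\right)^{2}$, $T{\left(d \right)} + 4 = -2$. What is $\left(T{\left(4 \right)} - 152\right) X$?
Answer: $-30968$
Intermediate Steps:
$T{\left(d \right)} = -6$ ($T{\left(d \right)} = -4 - 2 = -6$)
$X = 196$ ($X = \left(-6 - 8\right)^{2} = \left(-14\right)^{2} = 196$)
$\left(T{\left(4 \right)} - 152\right) X = \left(-6 - 152\right) 196 = \left(-158\right) 196 = -30968$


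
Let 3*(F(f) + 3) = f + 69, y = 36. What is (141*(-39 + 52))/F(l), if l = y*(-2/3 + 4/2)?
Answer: 611/12 ≈ 50.917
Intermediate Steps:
l = 48 (l = 36*(-2/3 + 4/2) = 36*(-2*⅓ + 4*(½)) = 36*(-⅔ + 2) = 36*(4/3) = 48)
F(f) = 20 + f/3 (F(f) = -3 + (f + 69)/3 = -3 + (69 + f)/3 = -3 + (23 + f/3) = 20 + f/3)
(141*(-39 + 52))/F(l) = (141*(-39 + 52))/(20 + (⅓)*48) = (141*13)/(20 + 16) = 1833/36 = 1833*(1/36) = 611/12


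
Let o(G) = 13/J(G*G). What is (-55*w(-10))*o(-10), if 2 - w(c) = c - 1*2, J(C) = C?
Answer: -1001/10 ≈ -100.10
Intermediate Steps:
o(G) = 13/G**2 (o(G) = 13/((G*G)) = 13/(G**2) = 13/G**2)
w(c) = 4 - c (w(c) = 2 - (c - 1*2) = 2 - (c - 2) = 2 - (-2 + c) = 2 + (2 - c) = 4 - c)
(-55*w(-10))*o(-10) = (-55*(4 - 1*(-10)))*(13/(-10)**2) = (-55*(4 + 10))*(13*(1/100)) = -55*14*(13/100) = -770*13/100 = -1001/10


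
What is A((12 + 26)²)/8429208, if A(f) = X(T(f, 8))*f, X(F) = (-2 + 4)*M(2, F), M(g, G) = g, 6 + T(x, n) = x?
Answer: 722/1053651 ≈ 0.00068524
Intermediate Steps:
T(x, n) = -6 + x
X(F) = 4 (X(F) = (-2 + 4)*2 = 2*2 = 4)
A(f) = 4*f
A((12 + 26)²)/8429208 = (4*(12 + 26)²)/8429208 = (4*38²)*(1/8429208) = (4*1444)*(1/8429208) = 5776*(1/8429208) = 722/1053651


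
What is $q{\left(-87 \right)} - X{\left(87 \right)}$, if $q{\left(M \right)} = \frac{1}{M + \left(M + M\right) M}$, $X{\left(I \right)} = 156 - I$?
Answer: $- \frac{1038518}{15051} \approx -69.0$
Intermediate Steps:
$q{\left(M \right)} = \frac{1}{M + 2 M^{2}}$ ($q{\left(M \right)} = \frac{1}{M + 2 M M} = \frac{1}{M + 2 M^{2}}$)
$q{\left(-87 \right)} - X{\left(87 \right)} = \frac{1}{\left(-87\right) \left(1 + 2 \left(-87\right)\right)} - \left(156 - 87\right) = - \frac{1}{87 \left(1 - 174\right)} - \left(156 - 87\right) = - \frac{1}{87 \left(-173\right)} - 69 = \left(- \frac{1}{87}\right) \left(- \frac{1}{173}\right) - 69 = \frac{1}{15051} - 69 = - \frac{1038518}{15051}$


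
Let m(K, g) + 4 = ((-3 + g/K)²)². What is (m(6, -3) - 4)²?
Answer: 5166529/256 ≈ 20182.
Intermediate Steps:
m(K, g) = -4 + (-3 + g/K)⁴ (m(K, g) = -4 + ((-3 + g/K)²)² = -4 + (-3 + g/K)⁴)
(m(6, -3) - 4)² = ((-4 + (-1*(-3) + 3*6)⁴/6⁴) - 4)² = ((-4 + (3 + 18)⁴/1296) - 4)² = ((-4 + (1/1296)*21⁴) - 4)² = ((-4 + (1/1296)*194481) - 4)² = ((-4 + 2401/16) - 4)² = (2337/16 - 4)² = (2273/16)² = 5166529/256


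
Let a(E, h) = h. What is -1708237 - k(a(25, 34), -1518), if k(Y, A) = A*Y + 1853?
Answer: -1658478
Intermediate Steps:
k(Y, A) = 1853 + A*Y
-1708237 - k(a(25, 34), -1518) = -1708237 - (1853 - 1518*34) = -1708237 - (1853 - 51612) = -1708237 - 1*(-49759) = -1708237 + 49759 = -1658478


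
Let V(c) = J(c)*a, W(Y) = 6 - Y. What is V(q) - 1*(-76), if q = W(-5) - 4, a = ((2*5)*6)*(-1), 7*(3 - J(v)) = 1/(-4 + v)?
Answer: -708/7 ≈ -101.14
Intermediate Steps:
J(v) = 3 - 1/(7*(-4 + v))
a = -60 (a = (10*6)*(-1) = 60*(-1) = -60)
q = 7 (q = (6 - 1*(-5)) - 4 = (6 + 5) - 4 = 11 - 4 = 7)
V(c) = -60*(-85 + 21*c)/(7*(-4 + c)) (V(c) = ((-85 + 21*c)/(7*(-4 + c)))*(-60) = -60*(-85 + 21*c)/(7*(-4 + c)))
V(q) - 1*(-76) = 60*(85 - 21*7)/(7*(-4 + 7)) - 1*(-76) = (60/7)*(85 - 147)/3 + 76 = (60/7)*(⅓)*(-62) + 76 = -1240/7 + 76 = -708/7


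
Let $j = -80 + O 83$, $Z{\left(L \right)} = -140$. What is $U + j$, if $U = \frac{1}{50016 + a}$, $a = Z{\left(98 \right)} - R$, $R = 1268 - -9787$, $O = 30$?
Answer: $\frac{93558611}{38821} \approx 2410.0$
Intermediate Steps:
$R = 11055$ ($R = 1268 + 9787 = 11055$)
$a = -11195$ ($a = -140 - 11055 = -11195$)
$j = 2410$ ($j = -80 + 30 \cdot 83 = -80 + 2490 = 2410$)
$U = \frac{1}{38821}$ ($U = \frac{1}{50016 - 11195} = \frac{1}{38821} \approx 2.5759 \cdot 10^{-5}$)
$U + j = \frac{1}{38821} + 2410 = \frac{93558611}{38821}$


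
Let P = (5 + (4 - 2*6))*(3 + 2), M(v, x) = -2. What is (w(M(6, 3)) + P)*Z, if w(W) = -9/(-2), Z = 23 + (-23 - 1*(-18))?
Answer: -189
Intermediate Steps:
Z = 18 (Z = 23 + (-23 + 18) = 23 - 5 = 18)
P = -15 (P = (5 + (4 - 12))*5 = (5 - 8)*5 = -3*5 = -15)
w(W) = 9/2 (w(W) = -9*(-1/2) = 9/2)
(w(M(6, 3)) + P)*Z = (9/2 - 15)*18 = -21/2*18 = -189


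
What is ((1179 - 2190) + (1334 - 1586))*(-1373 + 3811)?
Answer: -3079194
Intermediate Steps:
((1179 - 2190) + (1334 - 1586))*(-1373 + 3811) = (-1011 - 252)*2438 = -1263*2438 = -3079194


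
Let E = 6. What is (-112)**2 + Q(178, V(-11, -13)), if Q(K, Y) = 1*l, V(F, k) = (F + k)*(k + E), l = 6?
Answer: 12550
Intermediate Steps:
V(F, k) = (6 + k)*(F + k) (V(F, k) = (F + k)*(k + 6) = (F + k)*(6 + k) = (6 + k)*(F + k))
Q(K, Y) = 6 (Q(K, Y) = 1*6 = 6)
(-112)**2 + Q(178, V(-11, -13)) = (-112)**2 + 6 = 12544 + 6 = 12550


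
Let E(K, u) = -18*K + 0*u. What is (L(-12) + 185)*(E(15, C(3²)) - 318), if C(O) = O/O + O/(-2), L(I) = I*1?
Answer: -101724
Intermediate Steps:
L(I) = I
C(O) = 1 - O/2 (C(O) = 1 + O*(-½) = 1 - O/2)
E(K, u) = -18*K (E(K, u) = -18*K + 0 = -18*K)
(L(-12) + 185)*(E(15, C(3²)) - 318) = (-12 + 185)*(-18*15 - 318) = 173*(-270 - 318) = 173*(-588) = -101724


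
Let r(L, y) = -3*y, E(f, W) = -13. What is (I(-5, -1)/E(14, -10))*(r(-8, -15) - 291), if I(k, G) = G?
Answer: -246/13 ≈ -18.923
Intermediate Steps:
(I(-5, -1)/E(14, -10))*(r(-8, -15) - 291) = (-1/(-13))*(-3*(-15) - 291) = (-1*(-1/13))*(45 - 291) = (1/13)*(-246) = -246/13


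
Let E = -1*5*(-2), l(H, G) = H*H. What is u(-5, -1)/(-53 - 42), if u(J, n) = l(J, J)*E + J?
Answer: -49/19 ≈ -2.5789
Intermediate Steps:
l(H, G) = H²
E = 10 (E = -5*(-2) = 10)
u(J, n) = J + 10*J² (u(J, n) = J²*10 + J = 10*J² + J = J + 10*J²)
u(-5, -1)/(-53 - 42) = (-5*(1 + 10*(-5)))/(-53 - 42) = (-5*(1 - 50))/(-95) = -(-1)*(-49)/19 = -1/95*245 = -49/19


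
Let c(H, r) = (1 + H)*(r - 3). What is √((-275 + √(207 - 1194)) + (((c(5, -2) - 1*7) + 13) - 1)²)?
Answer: √(350 + I*√987) ≈ 18.727 + 0.8388*I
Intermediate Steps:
c(H, r) = (1 + H)*(-3 + r)
√((-275 + √(207 - 1194)) + (((c(5, -2) - 1*7) + 13) - 1)²) = √((-275 + √(207 - 1194)) + ((((-3 - 2 - 3*5 + 5*(-2)) - 1*7) + 13) - 1)²) = √((-275 + √(-987)) + ((((-3 - 2 - 15 - 10) - 7) + 13) - 1)²) = √((-275 + I*√987) + (((-30 - 7) + 13) - 1)²) = √((-275 + I*√987) + ((-37 + 13) - 1)²) = √((-275 + I*√987) + (-24 - 1)²) = √((-275 + I*√987) + (-25)²) = √((-275 + I*√987) + 625) = √(350 + I*√987)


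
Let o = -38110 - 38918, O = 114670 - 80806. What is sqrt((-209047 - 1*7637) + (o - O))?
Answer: 2*I*sqrt(81894) ≈ 572.34*I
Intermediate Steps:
O = 33864
o = -77028
sqrt((-209047 - 1*7637) + (o - O)) = sqrt((-209047 - 1*7637) + (-77028 - 1*33864)) = sqrt((-209047 - 7637) + (-77028 - 33864)) = sqrt(-216684 - 110892) = sqrt(-327576) = 2*I*sqrt(81894)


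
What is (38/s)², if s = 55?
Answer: 1444/3025 ≈ 0.47736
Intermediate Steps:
(38/s)² = (38/55)² = 1444/3025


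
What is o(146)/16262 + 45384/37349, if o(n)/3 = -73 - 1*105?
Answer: 359045121/303684719 ≈ 1.1823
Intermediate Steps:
o(n) = -534 (o(n) = 3*(-73 - 1*105) = 3*(-73 - 105) = 3*(-178) = -534)
o(146)/16262 + 45384/37349 = -534/16262 + 45384/37349 = -534*1/16262 + 45384*(1/37349) = -267/8131 + 45384/37349 = 359045121/303684719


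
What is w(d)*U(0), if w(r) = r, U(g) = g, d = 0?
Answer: 0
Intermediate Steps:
w(d)*U(0) = 0*0 = 0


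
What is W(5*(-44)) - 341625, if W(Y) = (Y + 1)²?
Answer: -293664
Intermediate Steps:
W(Y) = (1 + Y)²
W(5*(-44)) - 341625 = (1 + 5*(-44))² - 341625 = (1 - 220)² - 341625 = (-219)² - 341625 = 47961 - 341625 = -293664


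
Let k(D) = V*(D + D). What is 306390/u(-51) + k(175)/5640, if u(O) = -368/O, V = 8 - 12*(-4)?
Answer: 1101715405/25944 ≈ 42465.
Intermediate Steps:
V = 56 (V = 8 + 48 = 56)
k(D) = 112*D (k(D) = 56*(D + D) = 56*(2*D) = 112*D)
306390/u(-51) + k(175)/5640 = 306390/((-368/(-51))) + (112*175)/5640 = 306390/((-368*(-1/51))) + 19600*(1/5640) = 306390/(368/51) + 490/141 = 306390*(51/368) + 490/141 = 7812945/184 + 490/141 = 1101715405/25944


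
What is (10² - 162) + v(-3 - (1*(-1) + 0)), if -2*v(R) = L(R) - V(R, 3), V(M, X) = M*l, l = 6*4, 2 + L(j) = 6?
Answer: -88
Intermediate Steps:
L(j) = 4 (L(j) = -2 + 6 = 4)
l = 24
V(M, X) = 24*M (V(M, X) = M*24 = 24*M)
v(R) = -2 + 12*R (v(R) = -(4 - 24*R)/2 = -2 + 12*R)
(10² - 162) + v(-3 - (1*(-1) + 0)) = (10² - 162) + (-2 + 12*(-3 - (1*(-1) + 0))) = (100 - 162) + (-2 + 12*(-3 - (-1 + 0))) = -62 + (-2 + 12*(-3 - 1*(-1))) = -62 + (-2 + 12*(-3 + 1)) = -62 + (-2 + 12*(-2)) = -62 + (-2 - 24) = -62 - 26 = -88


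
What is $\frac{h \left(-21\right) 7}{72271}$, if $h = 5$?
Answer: $- \frac{735}{72271} \approx -0.01017$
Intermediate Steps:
$\frac{h \left(-21\right) 7}{72271} = \frac{5 \left(-21\right) 7}{72271} = \left(-105\right) 7 \cdot \frac{1}{72271} = \left(-735\right) \frac{1}{72271} = - \frac{735}{72271}$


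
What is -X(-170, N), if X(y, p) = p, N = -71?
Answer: 71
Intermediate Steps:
-X(-170, N) = -1*(-71) = 71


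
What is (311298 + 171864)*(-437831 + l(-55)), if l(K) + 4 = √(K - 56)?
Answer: -211545234270 + 483162*I*√111 ≈ -2.1155e+11 + 5.0904e+6*I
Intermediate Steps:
l(K) = -4 + √(-56 + K) (l(K) = -4 + √(K - 56) = -4 + √(-56 + K))
(311298 + 171864)*(-437831 + l(-55)) = (311298 + 171864)*(-437831 + (-4 + √(-56 - 55))) = 483162*(-437831 + (-4 + √(-111))) = 483162*(-437831 + (-4 + I*√111)) = 483162*(-437835 + I*√111) = -211545234270 + 483162*I*√111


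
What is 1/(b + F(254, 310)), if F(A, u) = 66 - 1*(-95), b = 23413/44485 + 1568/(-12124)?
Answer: 19262005/3108829474 ≈ 0.0061959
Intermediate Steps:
b = 7646669/19262005 (b = 23413*(1/44485) + 1568*(-1/12124) = 23413/44485 - 56/433 = 7646669/19262005 ≈ 0.39698)
F(A, u) = 161 (F(A, u) = 66 + 95 = 161)
1/(b + F(254, 310)) = 1/(7646669/19262005 + 161) = 1/(3108829474/19262005) = 19262005/3108829474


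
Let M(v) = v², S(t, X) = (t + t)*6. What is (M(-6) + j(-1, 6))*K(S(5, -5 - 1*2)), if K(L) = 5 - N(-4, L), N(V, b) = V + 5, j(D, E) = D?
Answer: 140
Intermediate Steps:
N(V, b) = 5 + V
S(t, X) = 12*t (S(t, X) = (2*t)*6 = 12*t)
K(L) = 4 (K(L) = 5 - (5 - 4) = 5 - 1*1 = 5 - 1 = 4)
(M(-6) + j(-1, 6))*K(S(5, -5 - 1*2)) = ((-6)² - 1)*4 = (36 - 1)*4 = 35*4 = 140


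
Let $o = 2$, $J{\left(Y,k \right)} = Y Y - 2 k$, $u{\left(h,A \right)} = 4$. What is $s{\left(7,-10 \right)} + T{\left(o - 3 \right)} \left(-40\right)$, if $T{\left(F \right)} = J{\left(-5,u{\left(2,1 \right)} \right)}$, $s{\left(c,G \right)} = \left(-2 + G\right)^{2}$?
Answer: $-536$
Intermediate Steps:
$J{\left(Y,k \right)} = Y^{2} - 2 k$
$T{\left(F \right)} = 17$ ($T{\left(F \right)} = \left(-5\right)^{2} - 8 = 25 - 8 = 17$)
$s{\left(7,-10 \right)} + T{\left(o - 3 \right)} \left(-40\right) = \left(-2 - 10\right)^{2} + 17 \left(-40\right) = \left(-12\right)^{2} - 680 = 144 - 680 = -536$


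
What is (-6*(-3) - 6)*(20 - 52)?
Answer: -384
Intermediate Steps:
(-6*(-3) - 6)*(20 - 52) = (18 - 6)*(-32) = 12*(-32) = -384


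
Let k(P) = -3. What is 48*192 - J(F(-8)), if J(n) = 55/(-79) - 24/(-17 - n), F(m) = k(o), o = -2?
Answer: 5095885/553 ≈ 9215.0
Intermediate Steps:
F(m) = -3
J(n) = -55/79 - 24/(-17 - n) (J(n) = 55*(-1/79) - 24/(-17 - n) = -55/79 - 24/(-17 - n))
48*192 - J(F(-8)) = 48*192 - (961 - 55*(-3))/(79*(17 - 3)) = 9216 - (961 + 165)/(79*14) = 9216 - 1126/(79*14) = 9216 - 1*563/553 = 9216 - 563/553 = 5095885/553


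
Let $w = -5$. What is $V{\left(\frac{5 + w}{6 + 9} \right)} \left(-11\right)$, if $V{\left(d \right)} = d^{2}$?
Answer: $0$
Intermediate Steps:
$V{\left(\frac{5 + w}{6 + 9} \right)} \left(-11\right) = \left(\frac{5 - 5}{6 + 9}\right)^{2} \left(-11\right) = \left(\frac{0}{15}\right)^{2} \left(-11\right) = \left(0 \cdot \frac{1}{15}\right)^{2} \left(-11\right) = 0^{2} \left(-11\right) = 0 \left(-11\right) = 0$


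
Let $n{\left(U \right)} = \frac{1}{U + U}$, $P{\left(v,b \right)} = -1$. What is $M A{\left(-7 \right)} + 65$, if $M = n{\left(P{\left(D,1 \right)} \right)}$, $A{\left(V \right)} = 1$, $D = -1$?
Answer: $\frac{129}{2} \approx 64.5$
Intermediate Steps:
$n{\left(U \right)} = \frac{1}{2 U}$
$M = - \frac{1}{2}$ ($M = \frac{1}{2 \left(-1\right)} = \frac{1}{2} \left(-1\right) = - \frac{1}{2} \approx -0.5$)
$M A{\left(-7 \right)} + 65 = \left(- \frac{1}{2}\right) 1 + 65 = - \frac{1}{2} + 65 = \frac{129}{2}$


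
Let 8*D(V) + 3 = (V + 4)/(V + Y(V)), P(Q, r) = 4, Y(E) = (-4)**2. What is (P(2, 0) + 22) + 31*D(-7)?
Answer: 157/12 ≈ 13.083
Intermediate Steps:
Y(E) = 16
D(V) = -3/8 + (4 + V)/(8*(16 + V)) (D(V) = -3/8 + ((V + 4)/(V + 16))/8 = -3/8 + ((4 + V)/(16 + V))/8 = -3/8 + (4 + V)/(8*(16 + V)))
(P(2, 0) + 22) + 31*D(-7) = (4 + 22) + 31*((-22 - 1*(-7))/(4*(16 - 7))) = 26 + 31*((1/4)*(-22 + 7)/9) = 26 + 31*((1/4)*(1/9)*(-15)) = 26 + 31*(-5/12) = 26 - 155/12 = 157/12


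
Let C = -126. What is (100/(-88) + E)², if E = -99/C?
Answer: 729/5929 ≈ 0.12295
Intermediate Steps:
E = 11/14 (E = -99/(-126) = -99*(-1/126) = 11/14 ≈ 0.78571)
(100/(-88) + E)² = (100/(-88) + 11/14)² = (100*(-1/88) + 11/14)² = (-25/22 + 11/14)² = (-27/77)² = 729/5929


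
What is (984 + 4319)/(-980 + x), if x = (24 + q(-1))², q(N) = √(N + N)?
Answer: -1076509/84722 - 63636*I*√2/42361 ≈ -12.706 - 2.1245*I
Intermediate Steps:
q(N) = √2*√N (q(N) = √(2*N) = √2*√N)
x = (24 + I*√2)² (x = (24 + √2*√(-1))² = (24 + √2*I)² = (24 + I*√2)² ≈ 574.0 + 67.882*I)
(984 + 4319)/(-980 + x) = (984 + 4319)/(-980 + (24 + I*√2)²) = 5303/(-980 + (24 + I*√2)²)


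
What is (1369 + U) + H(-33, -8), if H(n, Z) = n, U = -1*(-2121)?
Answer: 3457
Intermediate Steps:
U = 2121
(1369 + U) + H(-33, -8) = (1369 + 2121) - 33 = 3490 - 33 = 3457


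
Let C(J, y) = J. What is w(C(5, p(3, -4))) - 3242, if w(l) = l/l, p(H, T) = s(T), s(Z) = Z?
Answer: -3241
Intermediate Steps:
p(H, T) = T
w(l) = 1
w(C(5, p(3, -4))) - 3242 = 1 - 3242 = -3241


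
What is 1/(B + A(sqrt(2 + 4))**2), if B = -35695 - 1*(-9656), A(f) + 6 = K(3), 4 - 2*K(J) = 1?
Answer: -4/104075 ≈ -3.8434e-5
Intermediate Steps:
K(J) = 3/2 (K(J) = 2 - 1/2*1 = 2 - 1/2 = 3/2)
A(f) = -9/2 (A(f) = -6 + 3/2 = -9/2)
B = -26039 (B = -35695 + 9656 = -26039)
1/(B + A(sqrt(2 + 4))**2) = 1/(-26039 + (-9/2)**2) = 1/(-26039 + 81/4) = 1/(-104075/4) = -4/104075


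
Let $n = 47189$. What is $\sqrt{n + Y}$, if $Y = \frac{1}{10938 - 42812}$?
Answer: $\frac{3 \sqrt{5326861449410}}{31874} \approx 217.23$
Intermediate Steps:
$Y = - \frac{1}{31874}$ ($Y = \frac{1}{-31874} = - \frac{1}{31874} \approx -3.1374 \cdot 10^{-5}$)
$\sqrt{n + Y} = \sqrt{47189 - \frac{1}{31874}} = \sqrt{\frac{1504102185}{31874}} = \frac{3 \sqrt{5326861449410}}{31874}$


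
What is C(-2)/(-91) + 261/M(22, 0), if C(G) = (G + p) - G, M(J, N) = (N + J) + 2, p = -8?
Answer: 7981/728 ≈ 10.963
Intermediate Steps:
M(J, N) = 2 + J + N (M(J, N) = (J + N) + 2 = 2 + J + N)
C(G) = -8 (C(G) = (G - 8) - G = (-8 + G) - G = -8)
C(-2)/(-91) + 261/M(22, 0) = -8/(-91) + 261/(2 + 22 + 0) = -8*(-1/91) + 261/24 = 8/91 + 261*(1/24) = 8/91 + 87/8 = 7981/728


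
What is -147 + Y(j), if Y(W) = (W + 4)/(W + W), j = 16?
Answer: -1171/8 ≈ -146.38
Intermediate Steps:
Y(W) = (4 + W)/(2*W) (Y(W) = (4 + W)/((2*W)) = (4 + W)*(1/(2*W)) = (4 + W)/(2*W))
-147 + Y(j) = -147 + (½)*(4 + 16)/16 = -147 + (½)*(1/16)*20 = -147 + 5/8 = -1171/8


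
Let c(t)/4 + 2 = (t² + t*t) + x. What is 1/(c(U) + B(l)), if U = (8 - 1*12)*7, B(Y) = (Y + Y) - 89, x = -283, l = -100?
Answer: 1/4843 ≈ 0.00020648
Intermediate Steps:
B(Y) = -89 + 2*Y (B(Y) = 2*Y - 89 = -89 + 2*Y)
U = -28 (U = (8 - 12)*7 = -4*7 = -28)
c(t) = -1140 + 8*t² (c(t) = -8 + 4*((t² + t*t) - 283) = -8 + 4*((t² + t²) - 283) = -8 + 4*(2*t² - 283) = -8 + 4*(-283 + 2*t²) = -8 + (-1132 + 8*t²) = -1140 + 8*t²)
1/(c(U) + B(l)) = 1/((-1140 + 8*(-28)²) + (-89 + 2*(-100))) = 1/((-1140 + 8*784) + (-89 - 200)) = 1/((-1140 + 6272) - 289) = 1/(5132 - 289) = 1/4843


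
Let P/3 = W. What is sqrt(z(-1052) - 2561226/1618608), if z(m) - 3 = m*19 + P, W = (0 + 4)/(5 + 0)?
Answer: I*sqrt(9089652197196190)/674420 ≈ 141.37*I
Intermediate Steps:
W = 4/5 ≈ 0.80000
P = 12/5 (P = 3*(4/5) = 12/5 ≈ 2.4000)
z(m) = 27/5 + 19*m (z(m) = 3 + (m*19 + 12/5) = 3 + (19*m + 12/5) = 3 + (12/5 + 19*m) = 27/5 + 19*m)
sqrt(z(-1052) - 2561226/1618608) = sqrt((27/5 + 19*(-1052)) - 2561226/1618608) = sqrt((27/5 - 19988) - 2561226*1/1618608) = sqrt(-99913/5 - 426871/269768) = sqrt(-26955464539/1348840) = I*sqrt(9089652197196190)/674420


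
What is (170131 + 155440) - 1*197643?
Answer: 127928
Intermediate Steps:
(170131 + 155440) - 1*197643 = 325571 - 197643 = 127928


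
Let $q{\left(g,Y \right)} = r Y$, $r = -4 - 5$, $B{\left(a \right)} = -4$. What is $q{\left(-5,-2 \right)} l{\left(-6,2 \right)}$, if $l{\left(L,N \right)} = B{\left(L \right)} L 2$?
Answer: $864$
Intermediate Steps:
$r = -9$ ($r = -4 - 5 = -9$)
$l{\left(L,N \right)} = - 8 L$ ($l{\left(L,N \right)} = - 4 L 2 = - 8 L$)
$q{\left(g,Y \right)} = - 9 Y$
$q{\left(-5,-2 \right)} l{\left(-6,2 \right)} = \left(-9\right) \left(-2\right) \left(\left(-8\right) \left(-6\right)\right) = 18 \cdot 48 = 864$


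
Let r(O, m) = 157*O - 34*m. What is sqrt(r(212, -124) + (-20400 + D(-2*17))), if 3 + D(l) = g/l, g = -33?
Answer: sqrt(19765254)/34 ≈ 130.76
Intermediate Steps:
r(O, m) = -34*m + 157*O
D(l) = -3 - 33/l
sqrt(r(212, -124) + (-20400 + D(-2*17))) = sqrt((-34*(-124) + 157*212) + (-20400 + (-3 - 33/((-2*17))))) = sqrt((4216 + 33284) + (-20400 + (-3 - 33/(-34)))) = sqrt(37500 + (-20400 + (-3 - 33*(-1/34)))) = sqrt(37500 + (-20400 + (-3 + 33/34))) = sqrt(37500 + (-20400 - 69/34)) = sqrt(37500 - 693669/34) = sqrt(581331/34) = sqrt(19765254)/34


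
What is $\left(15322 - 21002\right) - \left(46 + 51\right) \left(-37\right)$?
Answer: $-2091$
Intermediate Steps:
$\left(15322 - 21002\right) - \left(46 + 51\right) \left(-37\right) = \left(15322 - 21002\right) - 97 \left(-37\right) = -5680 - -3589 = -5680 + 3589 = -2091$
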